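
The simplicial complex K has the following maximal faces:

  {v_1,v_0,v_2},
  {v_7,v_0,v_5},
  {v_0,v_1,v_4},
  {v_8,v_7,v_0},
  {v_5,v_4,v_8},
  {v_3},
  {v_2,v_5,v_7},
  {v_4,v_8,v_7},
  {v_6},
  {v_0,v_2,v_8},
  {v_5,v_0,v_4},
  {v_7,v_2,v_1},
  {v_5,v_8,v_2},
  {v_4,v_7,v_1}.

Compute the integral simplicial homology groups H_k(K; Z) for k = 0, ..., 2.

We work with the vertex ordering v_0 < v_1 < v_2 < v_3 < v_4 < v_5 < v_6 < v_7 < v_8. The simplices of K, each written with vertices in increasing order, are:

  0-simplices (9): [v_0], [v_1], [v_2], [v_3], [v_4], [v_5], [v_6], [v_7], [v_8]
  1-simplices (18): (18 of them)
  2-simplices (12): (12 of them)

so the chain groups are C_0 ≅ Z^9, C_1 ≅ Z^18, C_2 ≅ Z^12.

Boundary ∂_1: C_1 → C_0 is given by ∂[p,q] = [q] − [p].
The resulting 9×18 matrix has rank 6, and its Smith normal form has invariant factors (1,1,1,1,1,1).

The boundary map ∂_2: C_2 → C_1 sends each 2-simplex [p,q,r] to [q,r] − [p,r] + [p,q]. For instance
  ∂[v_0,v_7,v_8] = [v_7,v_8] − [v_0,v_8] + [v_0,v_7],
  ∂[v_0,v_5,v_7] = [v_5,v_7] − [v_0,v_7] + [v_0,v_5].
The 18×12 boundary matrix has rank 12 and Smith normal form diag(1,1,1,1,1,1,1,1,1,1,1,2).

Computing H_k = (kernel of ∂_k) / (image of ∂_{k+1}):

  H_0: rank C_0 − rank ∂_1 = 9 − 6 = 3, and the invariant factors of ∂_1 are all 1, so H_0 ≅ Z^3.
  H_1: rank ker ∂_1 − rank ∂_2 = (18 − 6) − 12 = 0, and ∂_2 has invariant factor 2 > 1, so H_1 ≅ Z/2Z.
  H_2: rank ker ∂_2 − rank ∂_3 = (12 − 12) − 0 = 0, and there is no ∂_3, so H_2 ≅ 0.

As a check, the Euler characteristic is 9 − 18 + 12 = 3, which agrees with 3 − 0 + 0 = 3.

H_0 = Z^3,  H_1 = Z/2Z,  H_2 = 0.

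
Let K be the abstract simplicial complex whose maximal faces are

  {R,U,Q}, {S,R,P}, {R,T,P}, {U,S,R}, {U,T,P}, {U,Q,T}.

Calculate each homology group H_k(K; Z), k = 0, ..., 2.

H_0 = Z,  H_1 = Z,  H_2 = 0.

We work with the vertex ordering P < Q < R < S < T < U. The simplices of K, each written with vertices in increasing order, are:

  0-simplices (6): P, Q, R, S, T, U
  1-simplices (12): PR, PS, PT, PU, QR, QT, QU, RS, RT, RU, SU, TU
  2-simplices (6): PRS, PRT, PTU, QRU, QTU, RSU

giving chain groups C_0 ≅ Z^6, C_1 ≅ Z^12, C_2 ≅ Z^6.

Boundary ∂_1: C_1 → C_0 sends each edge [p,q] (with p < q) to q − p. For instance
  ∂QT = T − Q.
The 6×12 boundary matrix has rank 5 and Smith normal form diag(1,1,1,1,1).

The boundary map ∂_2: C_2 → C_1 acts by ∂[p,q,r] = [q,r] − [p,r] + [p,q]. For instance
  ∂RSU = SU − RU + RS,
  ∂QTU = TU − QU + QT.
This gives a 12×6 integer matrix of rank 6; reducing to Smith normal form yields diagonal entries (1,1,1,1,1,1).

Reading off H_k = ker ∂_k / im ∂_{k+1}:

  H_0: rank C_0 − rank ∂_1 = 6 − 5 = 1, and the invariant factors of ∂_1 are all 1, so H_0 = Z.
  H_1: rank ker ∂_1 − rank ∂_2 = (12 − 5) − 6 = 1, and the invariant factors of ∂_2 are all 1, so H_1 = Z.
  H_2: rank ker ∂_2 − rank ∂_3 = (6 − 6) − 0 = 0, and there is no ∂_3, so H_2 = 0.

(K is a triangulation of the cylinder S^1 x I.)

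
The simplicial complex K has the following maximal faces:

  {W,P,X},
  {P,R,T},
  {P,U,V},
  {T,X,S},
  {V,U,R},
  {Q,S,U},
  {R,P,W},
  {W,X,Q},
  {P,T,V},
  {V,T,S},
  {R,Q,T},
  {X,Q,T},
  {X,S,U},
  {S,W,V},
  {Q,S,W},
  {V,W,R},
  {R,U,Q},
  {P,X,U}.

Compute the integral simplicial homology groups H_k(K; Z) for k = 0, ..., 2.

Order the vertices as P < Q < R < S < T < U < V < W < X. Listing each simplex with vertices in this order, K has dimension 2 with simplices:

  0-simplices (9): P, Q, R, S, T, U, V, W, X
  1-simplices (27): PR, PT, PU, PV, PW, PX, QR, QS, QT, QU, QW, QX, RT, RU, RV, RW, ST, SU, SV, SW, SX, TV, TX, UV, UX, VW, WX
  2-simplices (18): PRT, PRW, PTV, PUV, PUX, PWX, QRT, QRU, QSU, QSW, QTX, QWX, RUV, RVW, STV, STX, SUX, SVW

Hence C_0 ≅ Z^9, C_1 ≅ Z^27, C_2 ≅ Z^18.

∂_1: C_1 → C_0 is given by ∂[p,q] = [q] − [p]. For instance
  ∂QW = W − Q.
As a 9×27 matrix over Z this has rank 8, with invariant factors (1,1,1,1,1,1,1,1).

∂_2: C_2 → C_1 sends each 2-simplex [p,q,r] to [q,r] − [p,r] + [p,q]. For instance
  ∂QRT = RT − QT + QR,
  ∂PUV = UV − PV + PU.
As a 27×18 matrix over Z this has rank 18, with invariant factors (1,1,1,1,1,1,1,1,1,1,1,1,1,1,1,1,1,2).

Reading off H_k = ker ∂_k / im ∂_{k+1}:

  H_0: rank C_0 − rank ∂_1 = 9 − 8 = 1, and the invariant factors of ∂_1 are all 1, so H_0 ≅ Z.
  H_1: rank ker ∂_1 − rank ∂_2 = (27 − 8) − 18 = 1, and ∂_2 has invariant factor 2 > 1, so H_1 ≅ Z ⊕ Z/2.
  H_2: rank ker ∂_2 − rank ∂_3 = (18 − 18) − 0 = 0, and there is no ∂_3, so H_2 ≅ 0.

As a check, the Euler characteristic is 9 − 27 + 18 = 0, which agrees with 1 − 1 + 0 = 0.

H_0 = Z,  H_1 = Z ⊕ Z/2,  H_2 = 0.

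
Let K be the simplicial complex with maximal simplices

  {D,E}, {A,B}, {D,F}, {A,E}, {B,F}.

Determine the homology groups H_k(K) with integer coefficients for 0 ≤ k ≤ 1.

H_0 ≅ Z,  H_1 ≅ Z.

Fix the vertex order A < B < D < E < F and write every simplex with vertices in increasing order. Then dim K = 1 and the simplices of K are:

  0-simplices (5): A, B, D, E, F
  1-simplices (5): AB, AE, BF, DE, DF

so the chain groups are C_0 ≅ Z^5, C_1 ≅ Z^5.

The boundary map ∂_1: C_1 → C_0 is given by ∂[p,q] = [q] − [p].
The 5×5 boundary matrix has rank 4 and Smith normal form diag(1,1,1,1).

Computing H_k = (kernel of ∂_k) / (image of ∂_{k+1}):

  H_0: rank C_0 − rank ∂_1 = 5 − 4 = 1, and the invariant factors of ∂_1 are all 1, so H_0 = Z.
  H_1: rank ker ∂_1 − rank ∂_2 = (5 − 4) − 0 = 1, and there is no ∂_2, so H_1 = Z.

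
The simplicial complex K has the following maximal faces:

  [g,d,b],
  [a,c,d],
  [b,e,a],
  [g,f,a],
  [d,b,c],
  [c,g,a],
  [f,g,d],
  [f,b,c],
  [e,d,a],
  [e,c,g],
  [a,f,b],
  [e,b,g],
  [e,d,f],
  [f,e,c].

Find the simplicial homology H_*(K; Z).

H_0 ≅ Z,  H_1 ≅ Z^2,  H_2 ≅ Z.

Fix the vertex order a < b < c < d < e < f < g and write every simplex with vertices in increasing order. Then dim K = 2 and the simplices of K are:

  0-simplices (7): a, b, c, d, e, f, g
  1-simplices (21): ab, ac, ad, ae, af, ag, bc, bd, be, bf, bg, cd, ce, cf, cg, de, df, dg, ef, eg, fg
  2-simplices (14): abe, abf, acd, acg, ade, afg, bcd, bcf, bdg, beg, cef, ceg, def, dfg

giving chain groups C_0 ≅ Z^7, C_1 ≅ Z^21, C_2 ≅ Z^14.

The boundary map ∂_1: C_1 → C_0 sends each edge [p,q] (with p < q) to q − p. For instance
  ∂bc = c − b.
As a 7×21 matrix over Z this has rank 6, with invariant factors (1,1,1,1,1,1).

∂_2: C_2 → C_1 sends each 2-simplex [p,q,r] to [q,r] − [p,r] + [p,q]. For instance
  ∂beg = eg − bg + be,
  ∂acd = cd − ad + ac.
The 21×14 boundary matrix has rank 13 and Smith normal form diag(1,1,1,1,1,1,1,1,1,1,1,1,1).

Reading off H_k = ker ∂_k / im ∂_{k+1}:

  H_0: rank C_0 − rank ∂_1 = 7 − 6 = 1, and the invariant factors of ∂_1 are all 1, so H_0 ≅ Z.
  H_1: rank ker ∂_1 − rank ∂_2 = (21 − 6) − 13 = 2, and the invariant factors of ∂_2 are all 1, so H_1 ≅ Z^2.
  H_2: rank ker ∂_2 − rank ∂_3 = (14 − 13) − 0 = 1, and there is no ∂_3, so H_2 ≅ Z.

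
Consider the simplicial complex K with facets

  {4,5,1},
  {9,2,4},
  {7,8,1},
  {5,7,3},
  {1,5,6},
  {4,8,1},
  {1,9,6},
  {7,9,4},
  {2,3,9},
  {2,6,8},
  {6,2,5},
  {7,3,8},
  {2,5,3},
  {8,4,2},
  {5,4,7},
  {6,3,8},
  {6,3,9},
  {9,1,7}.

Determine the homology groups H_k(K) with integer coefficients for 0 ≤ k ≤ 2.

H_0 ≅ Z,  H_1 ≅ Z ⊕ Z/2Z,  H_2 = 0.

Order the vertices as 1 < 2 < 3 < 4 < 5 < 6 < 7 < 8 < 9. Listing each simplex with vertices in this order, K has dimension 2 with simplices:

  0-simplices (9): [1], [2], [3], [4], [5], [6], [7], [8], [9]
  1-simplices (27): (27 of them)
  2-simplices (18): [1,4,5], [1,4,8], [1,5,6], [1,6,9], [1,7,8], [1,7,9], [2,3,5], [2,3,9], [2,4,8], [2,4,9], [2,5,6], [2,6,8], [3,5,7], [3,6,8], [3,6,9], [3,7,8], [4,5,7], [4,7,9]

so the chain groups are C_0 ≅ Z^9, C_1 ≅ Z^27, C_2 ≅ Z^18.

The boundary map ∂_1: C_1 → C_0 maps an edge to its endpoints' difference, ∂[p,q] = q − p.
The 9×27 boundary matrix has rank 8 and Smith normal form diag(1,1,1,1,1,1,1,1).

Boundary ∂_2: C_2 → C_1 maps a triangle to the signed sum of its edges. For instance
  ∂[1,4,8] = [4,8] − [1,8] + [1,4],
  ∂[3,6,9] = [6,9] − [3,9] + [3,6].
The 27×18 boundary matrix has rank 18 and Smith normal form diag(1,1,1,1,1,1,1,1,1,1,1,1,1,1,1,1,1,2).

Reading off H_k = ker ∂_k / im ∂_{k+1}:

  H_0: rank C_0 − rank ∂_1 = 9 − 8 = 1, and the invariant factors of ∂_1 are all 1, so H_0 = Z.
  H_1: rank ker ∂_1 − rank ∂_2 = (27 − 8) − 18 = 1, and ∂_2 has invariant factor 2 > 1, so H_1 = Z ⊕ Z/2Z.
  H_2: rank ker ∂_2 − rank ∂_3 = (18 − 18) − 0 = 0, and there is no ∂_3, so H_2 = 0.

(K is a triangulation of the Klein bottle.)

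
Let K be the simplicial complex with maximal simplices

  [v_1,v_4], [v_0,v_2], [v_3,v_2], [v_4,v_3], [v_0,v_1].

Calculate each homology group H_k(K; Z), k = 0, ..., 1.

We work with the vertex ordering v_0 < v_1 < v_2 < v_3 < v_4. The simplices of K, each written with vertices in increasing order, are:

  0-simplices (5): [v_0], [v_1], [v_2], [v_3], [v_4]
  1-simplices (5): [v_0,v_1], [v_0,v_2], [v_1,v_4], [v_2,v_3], [v_3,v_4]

giving chain groups C_0 ≅ Z^5, C_1 ≅ Z^5.

∂_1: C_1 → C_0 is given by ∂[p,q] = [q] − [p]. For instance
  ∂[v_1,v_4] = [v_4] − [v_1].
As a 5×5 matrix over Z this has rank 4, with invariant factors (1,1,1,1).

From H_k ≅ ker(∂_k) / im(∂_{k+1}) we obtain:

  H_0: rank C_0 − rank ∂_1 = 5 − 4 = 1, and the invariant factors of ∂_1 are all 1, so H_0 ≅ Z.
  H_1: rank ker ∂_1 − rank ∂_2 = (5 − 4) − 0 = 1, and there is no ∂_2, so H_1 ≅ Z.

As a check, the Euler characteristic is 5 − 5 = 0, which agrees with 1 − 1 = 0.
(K is a triangulation of the circle S^1.)

H_0 = Z,  H_1 = Z.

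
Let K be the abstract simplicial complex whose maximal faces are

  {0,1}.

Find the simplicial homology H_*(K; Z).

H_0 = Z,  H_1 = 0.

Take the total order 0 < 1 on the vertex set. Then K (dimension 1) consists of the simplices:

  0-simplices (2): [0], [1]
  1-simplices (1): [0,1]

Hence C_0 ≅ Z^2, C_1 ≅ Z^1.

∂_1: C_1 → C_0 is given by ∂[p,q] = [q] − [p]. For instance
  ∂[0,1] = [1] − [0].
As a 2×1 matrix over Z this has rank 1, with invariant factors (1).

Computing H_k = (kernel of ∂_k) / (image of ∂_{k+1}):

  H_0: rank C_0 − rank ∂_1 = 2 − 1 = 1, and the invariant factors of ∂_1 are all 1, so H_0 = Z.
  H_1: rank ker ∂_1 − rank ∂_2 = (1 − 1) − 0 = 0, and there is no ∂_2, so H_1 = 0.

As a check, the Euler characteristic is 2 − 1 = 1, which agrees with 1 − 0 = 1.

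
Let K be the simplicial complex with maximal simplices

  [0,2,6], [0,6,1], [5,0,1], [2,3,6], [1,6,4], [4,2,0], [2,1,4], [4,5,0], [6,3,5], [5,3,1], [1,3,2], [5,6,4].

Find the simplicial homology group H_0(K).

H_0 ≅ Z.

Fix the vertex order 0 < 1 < 2 < 3 < 4 < 5 < 6 and write every simplex with vertices in increasing order. Then dim K = 2 and the simplices of K are:

  0-simplices (7): [0], [1], [2], [3], [4], [5], [6]
  1-simplices (18): [0,1], [0,2], [0,4], [0,5], [0,6], [1,2], [1,3], [1,4], [1,5], [1,6], [2,3], [2,4], [2,6], [3,5], [3,6], [4,5], [4,6], [5,6]
  2-simplices (12): [0,1,5], [0,1,6], [0,2,4], [0,2,6], [0,4,5], [1,2,3], [1,2,4], [1,3,5], [1,4,6], [2,3,6], [3,5,6], [4,5,6]

Hence C_0 ≅ Z^7, C_1 ≅ Z^18, C_2 ≅ Z^12.

The boundary map ∂_1: C_1 → C_0 is given by ∂[p,q] = [q] − [p].
As a 7×18 matrix over Z this has rank 6, with invariant factors (1,1,1,1,1,1).

∂_2: C_2 → C_1 sends each 2-simplex [p,q,r] to [q,r] − [p,r] + [p,q]. For instance
  ∂[1,4,6] = [4,6] − [1,6] + [1,4],
  ∂[0,4,5] = [4,5] − [0,5] + [0,4].
The resulting 18×12 matrix has rank 12, and its Smith normal form has invariant factors (1,1,1,1,1,1,1,1,1,1,1,2).

From H_k ≅ ker(∂_k) / im(∂_{k+1}) we obtain:

  H_0: rank C_0 − rank ∂_1 = 7 − 6 = 1, and the invariant factors of ∂_1 are all 1, so H_0 ≅ Z.

(K is a triangulation of the real projective plane RP^2.)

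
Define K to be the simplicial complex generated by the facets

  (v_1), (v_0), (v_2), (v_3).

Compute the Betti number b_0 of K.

b_0 = 4.

Fix the vertex order v_0 < v_1 < v_2 < v_3 and write every simplex with vertices in increasing order. Then dim K = 0 and the simplices of K are:

  0-simplices (4): [v_0], [v_1], [v_2], [v_3]

so the chain groups are C_0 ≅ Z^4.

Computing H_k = (kernel of ∂_k) / (image of ∂_{k+1}):

  H_0: rank C_0 − rank ∂_1 = 4 − 0 = 4, and there is no ∂_1, so H_0 ≅ Z^4.

Hence the Betti numbers are b_0 = 4.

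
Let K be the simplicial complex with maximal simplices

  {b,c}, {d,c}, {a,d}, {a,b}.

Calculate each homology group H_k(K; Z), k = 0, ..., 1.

K has 4 vertices, 4 edges.
rank ∂_0 = 0, rank ∂_1 = 3 ⇒ b_0 = 4 − 0 − 3 = 1; all invariant factors of ∂_1 are 1 so no torsion. So H_0 ≅ Z.
rank ∂_1 = 3, rank ∂_2 = 0 ⇒ b_1 = 4 − 3 − 0 = 1. So H_1 ≅ Z.

H_0 = Z,  H_1 = Z.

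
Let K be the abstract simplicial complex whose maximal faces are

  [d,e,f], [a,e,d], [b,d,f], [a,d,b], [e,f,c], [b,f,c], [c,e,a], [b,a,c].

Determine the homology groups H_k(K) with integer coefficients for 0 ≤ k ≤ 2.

K has 6 vertices, 12 edges, 8 triangles.
rank ∂_0 = 0, rank ∂_1 = 5 ⇒ b_0 = 6 − 0 − 5 = 1; all invariant factors of ∂_1 are 1 so no torsion. So H_0 = Z.
rank ∂_1 = 5, rank ∂_2 = 7 ⇒ b_1 = 12 − 5 − 7 = 0; all invariant factors of ∂_2 are 1 so no torsion. So H_1 = 0.
rank ∂_2 = 7, rank ∂_3 = 0 ⇒ b_2 = 8 − 7 − 0 = 1. So H_2 = Z.

H_0 = Z,  H_1 = 0,  H_2 = Z.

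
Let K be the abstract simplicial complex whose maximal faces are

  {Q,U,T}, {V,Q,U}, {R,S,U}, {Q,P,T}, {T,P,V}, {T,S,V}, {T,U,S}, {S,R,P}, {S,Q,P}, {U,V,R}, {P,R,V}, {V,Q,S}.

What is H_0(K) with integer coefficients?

H_0 = Z.

Take the total order P < Q < R < S < T < U < V on the vertex set. Then K (dimension 2) consists of the simplices:

  0-simplices (7): P, Q, R, S, T, U, V
  1-simplices (18): PQ, PR, PS, PT, PV, QS, QT, QU, QV, RS, RU, RV, ST, SU, SV, TU, TV, UV
  2-simplices (12): PQS, PQT, PRS, PRV, PTV, QSV, QTU, QUV, RSU, RUV, STU, STV

so the chain groups are C_0 ≅ Z^7, C_1 ≅ Z^18, C_2 ≅ Z^12.

∂_1: C_1 → C_0 sends each edge [p,q] (with p < q) to q − p.
The 7×18 boundary matrix has rank 6 and Smith normal form diag(1,1,1,1,1,1).

∂_2: C_2 → C_1 maps a triangle to the signed sum of its edges. For instance
  ∂PRS = RS − PS + PR,
  ∂STU = TU − SU + ST.
The 18×12 boundary matrix has rank 12 and Smith normal form diag(1,1,1,1,1,1,1,1,1,1,1,2).

Reading off H_k = ker ∂_k / im ∂_{k+1}:

  H_0: rank C_0 − rank ∂_1 = 7 − 6 = 1, and the invariant factors of ∂_1 are all 1, so H_0 = Z.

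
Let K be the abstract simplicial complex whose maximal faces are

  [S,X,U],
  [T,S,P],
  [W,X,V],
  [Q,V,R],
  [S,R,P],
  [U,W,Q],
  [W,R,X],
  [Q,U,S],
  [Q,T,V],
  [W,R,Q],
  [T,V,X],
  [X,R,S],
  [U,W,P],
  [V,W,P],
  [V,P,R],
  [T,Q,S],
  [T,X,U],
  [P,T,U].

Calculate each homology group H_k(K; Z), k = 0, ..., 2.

Fix the vertex order P < Q < R < S < T < U < V < W < X and write every simplex with vertices in increasing order. Then dim K = 2 and the simplices of K are:

  0-simplices (9): P, Q, R, S, T, U, V, W, X
  1-simplices (27): PR, PS, PT, PU, PV, PW, QR, QS, QT, QU, QV, QW, RS, RV, RW, RX, ST, SU, SX, TU, TV, TX, UW, UX, VW, VX, WX
  2-simplices (18): PRS, PRV, PST, PTU, PUW, PVW, QRV, QRW, QST, QSU, QTV, QUW, RSX, RWX, SUX, TUX, TVX, VWX

Hence C_0 ≅ Z^9, C_1 ≅ Z^27, C_2 ≅ Z^18.

∂_1: C_1 → C_0 maps an edge to its endpoints' difference, ∂[p,q] = q − p.
This gives a 9×27 integer matrix of rank 8; reducing to Smith normal form yields diagonal entries (1,1,1,1,1,1,1,1).

∂_2: C_2 → C_1 sends each 2-simplex [p,q,r] to [q,r] − [p,r] + [p,q]. For instance
  ∂VWX = WX − VX + VW,
  ∂PRS = RS − PS + PR.
The resulting 27×18 matrix has rank 18, and its Smith normal form has invariant factors (1,1,1,1,1,1,1,1,1,1,1,1,1,1,1,1,1,2).

Computing H_k = (kernel of ∂_k) / (image of ∂_{k+1}):

  H_0: rank C_0 − rank ∂_1 = 9 − 8 = 1, and the invariant factors of ∂_1 are all 1, so H_0 ≅ Z.
  H_1: rank ker ∂_1 − rank ∂_2 = (27 − 8) − 18 = 1, and ∂_2 has invariant factor 2 > 1, so H_1 ≅ Z ⊕ Z/2Z.
  H_2: rank ker ∂_2 − rank ∂_3 = (18 − 18) − 0 = 0, and there is no ∂_3, so H_2 ≅ 0.

As a check, the Euler characteristic is 9 − 27 + 18 = 0, which agrees with 1 − 1 + 0 = 0.

H_0 = Z,  H_1 = Z ⊕ Z/2Z,  H_2 = 0.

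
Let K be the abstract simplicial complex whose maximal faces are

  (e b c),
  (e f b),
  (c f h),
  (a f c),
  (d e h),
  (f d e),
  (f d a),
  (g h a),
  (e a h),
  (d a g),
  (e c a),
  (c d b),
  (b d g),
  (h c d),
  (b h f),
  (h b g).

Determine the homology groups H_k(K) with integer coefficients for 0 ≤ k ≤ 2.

Take the total order a < b < c < d < e < f < g < h on the vertex set. Then K (dimension 2) consists of the simplices:

  0-simplices (8): a, b, c, d, e, f, g, h
  1-simplices (24): ac, ad, ae, af, ag, ah, bc, bd, be, bf, bg, bh, cd, ce, cf, ch, de, df, dg, dh, ef, eh, fh, gh
  2-simplices (16): ace, acf, adf, adg, aeh, agh, bcd, bce, bdg, bef, bfh, bgh, cdh, cfh, def, deh

Hence C_0 ≅ Z^8, C_1 ≅ Z^24, C_2 ≅ Z^16.

∂_1: C_1 → C_0 is given by ∂[p,q] = [q] − [p].
As a 8×24 matrix over Z this has rank 7, with invariant factors (1,1,1,1,1,1,1).

∂_2: C_2 → C_1 maps a triangle to the signed sum of its edges. For instance
  ∂bfh = fh − bh + bf,
  ∂bce = ce − be + bc.
The 24×16 boundary matrix has rank 15 and Smith normal form diag(1,1,1,1,1,1,1,1,1,1,1,1,1,1,1).

From H_k ≅ ker(∂_k) / im(∂_{k+1}) we obtain:

  H_0: rank C_0 − rank ∂_1 = 8 − 7 = 1, and the invariant factors of ∂_1 are all 1, so H_0 = Z.
  H_1: rank ker ∂_1 − rank ∂_2 = (24 − 7) − 15 = 2, and the invariant factors of ∂_2 are all 1, so H_1 = Z^2.
  H_2: rank ker ∂_2 − rank ∂_3 = (16 − 15) − 0 = 1, and there is no ∂_3, so H_2 = Z.

H_0 = Z,  H_1 = Z^2,  H_2 = Z.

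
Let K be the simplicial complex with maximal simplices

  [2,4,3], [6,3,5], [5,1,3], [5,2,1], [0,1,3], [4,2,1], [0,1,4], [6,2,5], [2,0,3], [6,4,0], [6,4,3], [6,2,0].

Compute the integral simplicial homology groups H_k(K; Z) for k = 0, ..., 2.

H_0 ≅ Z,  H_1 ≅ Z/2Z,  H_2 = 0.

Take the total order 0 < 1 < 2 < 3 < 4 < 5 < 6 on the vertex set. Then K (dimension 2) consists of the simplices:

  0-simplices (7): [0], [1], [2], [3], [4], [5], [6]
  1-simplices (18): [0,1], [0,2], [0,3], [0,4], [0,6], [1,2], [1,3], [1,4], [1,5], [2,3], [2,4], [2,5], [2,6], [3,4], [3,5], [3,6], [4,6], [5,6]
  2-simplices (12): [0,1,3], [0,1,4], [0,2,3], [0,2,6], [0,4,6], [1,2,4], [1,2,5], [1,3,5], [2,3,4], [2,5,6], [3,4,6], [3,5,6]

Hence C_0 ≅ Z^7, C_1 ≅ Z^18, C_2 ≅ Z^12.

Boundary ∂_1: C_1 → C_0 maps an edge to its endpoints' difference, ∂[p,q] = q − p. For instance
  ∂[2,3] = [3] − [2].
This gives a 7×18 integer matrix of rank 6; reducing to Smith normal form yields diagonal entries (1,1,1,1,1,1).

∂_2: C_2 → C_1 acts by ∂[p,q,r] = [q,r] − [p,r] + [p,q]. For instance
  ∂[0,2,3] = [2,3] − [0,3] + [0,2],
  ∂[1,2,5] = [2,5] − [1,5] + [1,2].
The 18×12 boundary matrix has rank 12 and Smith normal form diag(1,1,1,1,1,1,1,1,1,1,1,2).

Reading off H_k = ker ∂_k / im ∂_{k+1}:

  H_0: rank C_0 − rank ∂_1 = 7 − 6 = 1, and the invariant factors of ∂_1 are all 1, so H_0 = Z.
  H_1: rank ker ∂_1 − rank ∂_2 = (18 − 6) − 12 = 0, and ∂_2 has invariant factor 2 > 1, so H_1 = Z/2Z.
  H_2: rank ker ∂_2 − rank ∂_3 = (12 − 12) − 0 = 0, and there is no ∂_3, so H_2 = 0.

As a check, the Euler characteristic is 7 − 18 + 12 = 1, which agrees with 1 − 0 + 0 = 1.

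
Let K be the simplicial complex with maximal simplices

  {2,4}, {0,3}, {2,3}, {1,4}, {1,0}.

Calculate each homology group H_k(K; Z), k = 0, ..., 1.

H_0 ≅ Z,  H_1 ≅ Z.

Take the total order 0 < 1 < 2 < 3 < 4 on the vertex set. Then K (dimension 1) consists of the simplices:

  0-simplices (5): [0], [1], [2], [3], [4]
  1-simplices (5): [0,1], [0,3], [1,4], [2,3], [2,4]

so the chain groups are C_0 ≅ Z^5, C_1 ≅ Z^5.

Boundary ∂_1: C_1 → C_0 is given by ∂[p,q] = [q] − [p]. For instance
  ∂[2,4] = [4] − [2].
As a 5×5 matrix over Z this has rank 4, with invariant factors (1,1,1,1).

Now H_k = ker ∂_k / im ∂_{k+1}, so:

  H_0: rank C_0 − rank ∂_1 = 5 − 4 = 1, and the invariant factors of ∂_1 are all 1, so H_0 = Z.
  H_1: rank ker ∂_1 − rank ∂_2 = (5 − 4) − 0 = 1, and there is no ∂_2, so H_1 = Z.

As a check, the Euler characteristic is 5 − 5 = 0, which agrees with 1 − 1 = 0.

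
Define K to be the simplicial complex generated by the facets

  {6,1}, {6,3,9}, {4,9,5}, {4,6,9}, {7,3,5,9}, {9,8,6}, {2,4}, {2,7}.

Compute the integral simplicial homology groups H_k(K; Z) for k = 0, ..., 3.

Take the total order 1 < 2 < 3 < 4 < 5 < 6 < 7 < 8 < 9 on the vertex set. Then K (dimension 3) consists of the simplices:

  0-simplices (9): [1], [2], [3], [4], [5], [6], [7], [8], [9]
  1-simplices (16): [1,6], [2,4], [2,7], [3,5], [3,6], [3,7], [3,9], [4,5], [4,6], [4,9], [5,7], [5,9], [6,8], [6,9], [7,9], [8,9]
  2-simplices (8): [3,5,7], [3,5,9], [3,6,9], [3,7,9], [4,5,9], [4,6,9], [5,7,9], [6,8,9]
  3-simplices (1): [3,5,7,9]

giving chain groups C_0 ≅ Z^9, C_1 ≅ Z^16, C_2 ≅ Z^8, C_3 ≅ Z^1.

The boundary map ∂_1: C_1 → C_0 is given by ∂[p,q] = [q] − [p].
The resulting 9×16 matrix has rank 8, and its Smith normal form has invariant factors (1,1,1,1,1,1,1,1).

The boundary map ∂_2: C_2 → C_1 maps a triangle to the signed sum of its edges. For instance
  ∂[6,8,9] = [8,9] − [6,9] + [6,8],
  ∂[3,5,9] = [5,9] − [3,9] + [3,5].
The resulting 16×8 matrix has rank 7, and its Smith normal form has invariant factors (1,1,1,1,1,1,1).

The boundary map ∂_3: C_3 → C_2 sends each 3-simplex σ to the alternating sum Σ_i (−1)^i (σ with its i-th vertex removed). For instance
  ∂[3,5,7,9] = [5,7,9] − [3,7,9] + [3,5,9] − [3,5,7].
This gives a 8×1 integer matrix of rank 1; reducing to Smith normal form yields diagonal entries (1).

Now H_k = ker ∂_k / im ∂_{k+1}, so:

  H_0: rank C_0 − rank ∂_1 = 9 − 8 = 1, and the invariant factors of ∂_1 are all 1, so H_0 ≅ Z.
  H_1: rank ker ∂_1 − rank ∂_2 = (16 − 8) − 7 = 1, and the invariant factors of ∂_2 are all 1, so H_1 ≅ Z.
  H_2: rank ker ∂_2 − rank ∂_3 = (8 − 7) − 1 = 0, and the invariant factors of ∂_3 are all 1, so H_2 ≅ 0.
  H_3: rank ker ∂_3 − rank ∂_4 = (1 − 1) − 0 = 0, and there is no ∂_4, so H_3 ≅ 0.

As a check, the Euler characteristic is 9 − 16 + 8 − 1 = 0, which agrees with 1 − 1 + 0 − 0 = 0.

H_0 = Z,  H_1 = Z,  H_2 = 0,  H_3 = 0.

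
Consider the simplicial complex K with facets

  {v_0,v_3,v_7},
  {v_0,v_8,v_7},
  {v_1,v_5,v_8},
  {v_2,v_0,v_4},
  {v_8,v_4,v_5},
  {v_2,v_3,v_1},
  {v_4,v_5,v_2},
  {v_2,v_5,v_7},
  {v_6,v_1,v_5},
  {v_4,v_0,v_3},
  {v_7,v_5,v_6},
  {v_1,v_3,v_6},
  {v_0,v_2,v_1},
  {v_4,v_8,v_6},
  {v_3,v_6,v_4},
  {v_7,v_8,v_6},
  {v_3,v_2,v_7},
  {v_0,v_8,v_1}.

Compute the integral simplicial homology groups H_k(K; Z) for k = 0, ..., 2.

H_0 = Z,  H_1 = Z ⊕ Z_2,  H_2 = 0.

Order the vertices as v_0 < v_1 < v_2 < v_3 < v_4 < v_5 < v_6 < v_7 < v_8. Listing each simplex with vertices in this order, K has dimension 2 with simplices:

  0-simplices (9): [v_0], [v_1], [v_2], [v_3], [v_4], [v_5], [v_6], [v_7], [v_8]
  1-simplices (27): (27 of them)
  2-simplices (18): (18 of them)

giving chain groups C_0 ≅ Z^9, C_1 ≅ Z^27, C_2 ≅ Z^18.

∂_1: C_1 → C_0 maps an edge to its endpoints' difference, ∂[p,q] = q − p.
The 9×27 boundary matrix has rank 8 and Smith normal form diag(1,1,1,1,1,1,1,1).

∂_2: C_2 → C_1 sends each 2-simplex [p,q,r] to [q,r] − [p,r] + [p,q]. For instance
  ∂[v_6,v_7,v_8] = [v_7,v_8] − [v_6,v_8] + [v_6,v_7],
  ∂[v_1,v_3,v_6] = [v_3,v_6] − [v_1,v_6] + [v_1,v_3].
As a 27×18 matrix over Z this has rank 18, with invariant factors (1,1,1,1,1,1,1,1,1,1,1,1,1,1,1,1,1,2).

Computing H_k = (kernel of ∂_k) / (image of ∂_{k+1}):

  H_0: rank C_0 − rank ∂_1 = 9 − 8 = 1, and the invariant factors of ∂_1 are all 1, so H_0 = Z.
  H_1: rank ker ∂_1 − rank ∂_2 = (27 − 8) − 18 = 1, and ∂_2 has invariant factor 2 > 1, so H_1 = Z ⊕ Z_2.
  H_2: rank ker ∂_2 − rank ∂_3 = (18 − 18) − 0 = 0, and there is no ∂_3, so H_2 = 0.

As a check, the Euler characteristic is 9 − 27 + 18 = 0, which agrees with 1 − 1 + 0 = 0.
(K is a triangulation of the Klein bottle.)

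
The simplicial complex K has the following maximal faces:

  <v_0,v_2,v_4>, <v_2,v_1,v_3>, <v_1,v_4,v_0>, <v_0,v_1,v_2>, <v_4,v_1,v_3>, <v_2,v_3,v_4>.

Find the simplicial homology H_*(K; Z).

H_0 = Z,  H_1 = 0,  H_2 = Z.

We work with the vertex ordering v_0 < v_1 < v_2 < v_3 < v_4. The simplices of K, each written with vertices in increasing order, are:

  0-simplices (5): [v_0], [v_1], [v_2], [v_3], [v_4]
  1-simplices (9): [v_0,v_1], [v_0,v_2], [v_0,v_4], [v_1,v_2], [v_1,v_3], [v_1,v_4], [v_2,v_3], [v_2,v_4], [v_3,v_4]
  2-simplices (6): [v_0,v_1,v_2], [v_0,v_1,v_4], [v_0,v_2,v_4], [v_1,v_2,v_3], [v_1,v_3,v_4], [v_2,v_3,v_4]

Hence C_0 ≅ Z^5, C_1 ≅ Z^9, C_2 ≅ Z^6.

The boundary map ∂_1: C_1 → C_0 is given by ∂[p,q] = [q] − [p]. For instance
  ∂[v_0,v_1] = [v_1] − [v_0].
As a 5×9 matrix over Z this has rank 4, with invariant factors (1,1,1,1).

∂_2: C_2 → C_1 acts by ∂[p,q,r] = [q,r] − [p,r] + [p,q]. For instance
  ∂[v_1,v_3,v_4] = [v_3,v_4] − [v_1,v_4] + [v_1,v_3],
  ∂[v_1,v_2,v_3] = [v_2,v_3] − [v_1,v_3] + [v_1,v_2].
The resulting 9×6 matrix has rank 5, and its Smith normal form has invariant factors (1,1,1,1,1).

From H_k ≅ ker(∂_k) / im(∂_{k+1}) we obtain:

  H_0: rank C_0 − rank ∂_1 = 5 − 4 = 1, and the invariant factors of ∂_1 are all 1, so H_0 = Z.
  H_1: rank ker ∂_1 − rank ∂_2 = (9 − 4) − 5 = 0, and the invariant factors of ∂_2 are all 1, so H_1 = 0.
  H_2: rank ker ∂_2 − rank ∂_3 = (6 − 5) − 0 = 1, and there is no ∂_3, so H_2 = Z.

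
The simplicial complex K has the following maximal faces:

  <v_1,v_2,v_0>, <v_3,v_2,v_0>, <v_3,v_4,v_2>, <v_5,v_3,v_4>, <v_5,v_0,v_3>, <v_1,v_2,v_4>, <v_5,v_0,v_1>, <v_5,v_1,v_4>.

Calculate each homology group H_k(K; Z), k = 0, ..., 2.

Order the vertices as v_0 < v_1 < v_2 < v_3 < v_4 < v_5. Listing each simplex with vertices in this order, K has dimension 2 with simplices:

  0-simplices (6): [v_0], [v_1], [v_2], [v_3], [v_4], [v_5]
  1-simplices (12): [v_0,v_1], [v_0,v_2], [v_0,v_3], [v_0,v_5], [v_1,v_2], [v_1,v_4], [v_1,v_5], [v_2,v_3], [v_2,v_4], [v_3,v_4], [v_3,v_5], [v_4,v_5]
  2-simplices (8): [v_0,v_1,v_2], [v_0,v_1,v_5], [v_0,v_2,v_3], [v_0,v_3,v_5], [v_1,v_2,v_4], [v_1,v_4,v_5], [v_2,v_3,v_4], [v_3,v_4,v_5]

Hence C_0 ≅ Z^6, C_1 ≅ Z^12, C_2 ≅ Z^8.

∂_1: C_1 → C_0 sends each edge [p,q] (with p < q) to q − p.
The 6×12 boundary matrix has rank 5 and Smith normal form diag(1,1,1,1,1).

∂_2: C_2 → C_1 maps a triangle to the signed sum of its edges. For instance
  ∂[v_0,v_2,v_3] = [v_2,v_3] − [v_0,v_3] + [v_0,v_2],
  ∂[v_0,v_3,v_5] = [v_3,v_5] − [v_0,v_5] + [v_0,v_3].
This gives a 12×8 integer matrix of rank 7; reducing to Smith normal form yields diagonal entries (1,1,1,1,1,1,1).

From H_k ≅ ker(∂_k) / im(∂_{k+1}) we obtain:

  H_0: rank C_0 − rank ∂_1 = 6 − 5 = 1, and the invariant factors of ∂_1 are all 1, so H_0 = Z.
  H_1: rank ker ∂_1 − rank ∂_2 = (12 − 5) − 7 = 0, and the invariant factors of ∂_2 are all 1, so H_1 = 0.
  H_2: rank ker ∂_2 − rank ∂_3 = (8 − 7) − 0 = 1, and there is no ∂_3, so H_2 = Z.

(K is a triangulation of the 2-sphere S^2.)

H_0 = Z,  H_1 = 0,  H_2 = Z.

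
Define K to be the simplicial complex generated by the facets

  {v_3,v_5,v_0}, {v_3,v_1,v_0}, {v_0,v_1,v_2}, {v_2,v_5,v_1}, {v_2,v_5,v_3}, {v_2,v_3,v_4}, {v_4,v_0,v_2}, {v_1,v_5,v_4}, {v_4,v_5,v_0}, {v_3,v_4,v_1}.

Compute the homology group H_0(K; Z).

H_0 ≅ Z.

K has 6 vertices, 15 edges, 10 triangles.
rank ∂_0 = 0, rank ∂_1 = 5 ⇒ b_0 = 6 − 0 − 5 = 1; all invariant factors of ∂_1 are 1 so no torsion. So H_0 ≅ Z.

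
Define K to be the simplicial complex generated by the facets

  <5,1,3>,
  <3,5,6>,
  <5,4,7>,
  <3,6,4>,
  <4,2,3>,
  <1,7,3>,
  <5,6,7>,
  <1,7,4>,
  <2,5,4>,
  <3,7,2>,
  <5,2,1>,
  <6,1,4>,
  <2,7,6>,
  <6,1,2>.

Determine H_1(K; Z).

Take the total order 1 < 2 < 3 < 4 < 5 < 6 < 7 on the vertex set. Then K (dimension 2) consists of the simplices:

  0-simplices (7): [1], [2], [3], [4], [5], [6], [7]
  1-simplices (21): [1,2], [1,3], [1,4], [1,5], [1,6], [1,7], [2,3], [2,4], [2,5], [2,6], [2,7], [3,4], [3,5], [3,6], [3,7], [4,5], [4,6], [4,7], [5,6], [5,7], [6,7]
  2-simplices (14): [1,2,5], [1,2,6], [1,3,5], [1,3,7], [1,4,6], [1,4,7], [2,3,4], [2,3,7], [2,4,5], [2,6,7], [3,4,6], [3,5,6], [4,5,7], [5,6,7]

so the chain groups are C_0 ≅ Z^7, C_1 ≅ Z^21, C_2 ≅ Z^14.

Boundary ∂_1: C_1 → C_0 is given by ∂[p,q] = [q] − [p].
The resulting 7×21 matrix has rank 6, and its Smith normal form has invariant factors (1,1,1,1,1,1).

∂_2: C_2 → C_1 maps a triangle to the signed sum of its edges. For instance
  ∂[1,4,7] = [4,7] − [1,7] + [1,4],
  ∂[3,4,6] = [4,6] − [3,6] + [3,4].
The resulting 21×14 matrix has rank 13, and its Smith normal form has invariant factors (1,1,1,1,1,1,1,1,1,1,1,1,1).

Now H_k = ker ∂_k / im ∂_{k+1}, so:

  H_1: rank ker ∂_1 − rank ∂_2 = (21 − 6) − 13 = 2, and the invariant factors of ∂_2 are all 1, so H_1 ≅ Z^2.

H_1 = Z^2.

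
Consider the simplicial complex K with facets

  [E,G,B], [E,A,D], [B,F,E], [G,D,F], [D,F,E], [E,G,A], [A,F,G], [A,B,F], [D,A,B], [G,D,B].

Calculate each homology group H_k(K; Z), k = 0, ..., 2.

H_0 = Z,  H_1 = Z/2,  H_2 = 0.

Order the vertices as A < B < D < E < F < G. Listing each simplex with vertices in this order, K has dimension 2 with simplices:

  0-simplices (6): A, B, D, E, F, G
  1-simplices (15): AB, AD, AE, AF, AG, BD, BE, BF, BG, DE, DF, DG, EF, EG, FG
  2-simplices (10): ABD, ABF, ADE, AEG, AFG, BDG, BEF, BEG, DEF, DFG

so the chain groups are C_0 ≅ Z^6, C_1 ≅ Z^15, C_2 ≅ Z^10.

The boundary map ∂_1: C_1 → C_0 is given by ∂[p,q] = [q] − [p].
This gives a 6×15 integer matrix of rank 5; reducing to Smith normal form yields diagonal entries (1,1,1,1,1).

∂_2: C_2 → C_1 acts by ∂[p,q,r] = [q,r] − [p,r] + [p,q]. For instance
  ∂ABF = BF − AF + AB,
  ∂AEG = EG − AG + AE.
As a 15×10 matrix over Z this has rank 10, with invariant factors (1,1,1,1,1,1,1,1,1,2).

From H_k ≅ ker(∂_k) / im(∂_{k+1}) we obtain:

  H_0: rank C_0 − rank ∂_1 = 6 − 5 = 1, and the invariant factors of ∂_1 are all 1, so H_0 = Z.
  H_1: rank ker ∂_1 − rank ∂_2 = (15 − 5) − 10 = 0, and ∂_2 has invariant factor 2 > 1, so H_1 = Z/2.
  H_2: rank ker ∂_2 − rank ∂_3 = (10 − 10) − 0 = 0, and there is no ∂_3, so H_2 = 0.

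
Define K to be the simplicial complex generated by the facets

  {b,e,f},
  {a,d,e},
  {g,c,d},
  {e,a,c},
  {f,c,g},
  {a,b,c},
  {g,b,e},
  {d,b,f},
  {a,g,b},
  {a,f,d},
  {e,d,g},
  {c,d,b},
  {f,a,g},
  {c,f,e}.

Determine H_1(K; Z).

H_1 = Z^2.

Order the vertices as a < b < c < d < e < f < g. Listing each simplex with vertices in this order, K has dimension 2 with simplices:

  0-simplices (7): a, b, c, d, e, f, g
  1-simplices (21): ab, ac, ad, ae, af, ag, bc, bd, be, bf, bg, cd, ce, cf, cg, de, df, dg, ef, eg, fg
  2-simplices (14): abc, abg, ace, ade, adf, afg, bcd, bdf, bef, beg, cdg, cef, cfg, deg

giving chain groups C_0 ≅ Z^7, C_1 ≅ Z^21, C_2 ≅ Z^14.

Boundary ∂_1: C_1 → C_0 is given by ∂[p,q] = [q] − [p]. For instance
  ∂bg = g − b.
This gives a 7×21 integer matrix of rank 6; reducing to Smith normal form yields diagonal entries (1,1,1,1,1,1).

Boundary ∂_2: C_2 → C_1 acts by ∂[p,q,r] = [q,r] − [p,r] + [p,q]. For instance
  ∂bdf = df − bf + bd,
  ∂cdg = dg − cg + cd.
This gives a 21×14 integer matrix of rank 13; reducing to Smith normal form yields diagonal entries (1,1,1,1,1,1,1,1,1,1,1,1,1).

From H_k ≅ ker(∂_k) / im(∂_{k+1}) we obtain:

  H_1: rank ker ∂_1 − rank ∂_2 = (21 − 6) − 13 = 2, and the invariant factors of ∂_2 are all 1, so H_1 = Z^2.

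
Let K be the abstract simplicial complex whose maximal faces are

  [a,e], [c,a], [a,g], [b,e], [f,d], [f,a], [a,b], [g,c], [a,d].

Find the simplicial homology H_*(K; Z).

H_0 ≅ Z,  H_1 ≅ Z^3.

Order the vertices as a < b < c < d < e < f < g. Listing each simplex with vertices in this order, K has dimension 1 with simplices:

  0-simplices (7): a, b, c, d, e, f, g
  1-simplices (9): ab, ac, ad, ae, af, ag, be, cg, df

so the chain groups are C_0 ≅ Z^7, C_1 ≅ Z^9.

∂_1: C_1 → C_0 maps an edge to its endpoints' difference, ∂[p,q] = q − p.
As a 7×9 matrix over Z this has rank 6, with invariant factors (1,1,1,1,1,1).

Reading off H_k = ker ∂_k / im ∂_{k+1}:

  H_0: rank C_0 − rank ∂_1 = 7 − 6 = 1, and the invariant factors of ∂_1 are all 1, so H_0 = Z.
  H_1: rank ker ∂_1 − rank ∂_2 = (9 − 6) − 0 = 3, and there is no ∂_2, so H_1 = Z^3.

(K is a triangulation of a wedge of 3 circles.)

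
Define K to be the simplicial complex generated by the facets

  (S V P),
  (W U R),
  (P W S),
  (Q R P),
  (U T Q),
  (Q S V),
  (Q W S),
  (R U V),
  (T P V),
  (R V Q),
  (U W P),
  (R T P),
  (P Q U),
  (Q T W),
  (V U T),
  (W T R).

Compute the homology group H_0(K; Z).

H_0 = Z.

Order the vertices as P < Q < R < S < T < U < V < W. Listing each simplex with vertices in this order, K has dimension 2 with simplices:

  0-simplices (8): P, Q, R, S, T, U, V, W
  1-simplices (24): PQ, PR, PS, PT, PU, PV, PW, QR, QS, QT, QU, QV, QW, RT, RU, RV, RW, SV, SW, TU, TV, TW, UV, UW
  2-simplices (16): PQR, PQU, PRT, PSV, PSW, PTV, PUW, QRV, QSV, QSW, QTU, QTW, RTW, RUV, RUW, TUV

so the chain groups are C_0 ≅ Z^8, C_1 ≅ Z^24, C_2 ≅ Z^16.

The boundary map ∂_1: C_1 → C_0 is given by ∂[p,q] = [q] − [p]. For instance
  ∂UV = V − U.
The resulting 8×24 matrix has rank 7, and its Smith normal form has invariant factors (1,1,1,1,1,1,1).

Boundary ∂_2: C_2 → C_1 acts by ∂[p,q,r] = [q,r] − [p,r] + [p,q]. For instance
  ∂PSW = SW − PW + PS,
  ∂QSV = SV − QV + QS.
The 24×16 boundary matrix has rank 15 and Smith normal form diag(1,1,1,1,1,1,1,1,1,1,1,1,1,1,1).

Reading off H_k = ker ∂_k / im ∂_{k+1}:

  H_0: rank C_0 − rank ∂_1 = 8 − 7 = 1, and the invariant factors of ∂_1 are all 1, so H_0 ≅ Z.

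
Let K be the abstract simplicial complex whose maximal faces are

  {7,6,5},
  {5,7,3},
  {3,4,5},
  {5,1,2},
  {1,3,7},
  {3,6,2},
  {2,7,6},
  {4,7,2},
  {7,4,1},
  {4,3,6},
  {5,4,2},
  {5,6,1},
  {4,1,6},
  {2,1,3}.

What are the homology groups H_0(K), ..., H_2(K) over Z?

We work with the vertex ordering 1 < 2 < 3 < 4 < 5 < 6 < 7. The simplices of K, each written with vertices in increasing order, are:

  0-simplices (7): [1], [2], [3], [4], [5], [6], [7]
  1-simplices (21): [1,2], [1,3], [1,4], [1,5], [1,6], [1,7], [2,3], [2,4], [2,5], [2,6], [2,7], [3,4], [3,5], [3,6], [3,7], [4,5], [4,6], [4,7], [5,6], [5,7], [6,7]
  2-simplices (14): [1,2,3], [1,2,5], [1,3,7], [1,4,6], [1,4,7], [1,5,6], [2,3,6], [2,4,5], [2,4,7], [2,6,7], [3,4,5], [3,4,6], [3,5,7], [5,6,7]

so the chain groups are C_0 ≅ Z^7, C_1 ≅ Z^21, C_2 ≅ Z^14.

The boundary map ∂_1: C_1 → C_0 is given by ∂[p,q] = [q] − [p]. For instance
  ∂[4,6] = [6] − [4].
As a 7×21 matrix over Z this has rank 6, with invariant factors (1,1,1,1,1,1).

The boundary map ∂_2: C_2 → C_1 sends each 2-simplex [p,q,r] to [q,r] − [p,r] + [p,q]. For instance
  ∂[1,4,6] = [4,6] − [1,6] + [1,4],
  ∂[1,4,7] = [4,7] − [1,7] + [1,4].
As a 21×14 matrix over Z this has rank 13, with invariant factors (1,1,1,1,1,1,1,1,1,1,1,1,1).

Reading off H_k = ker ∂_k / im ∂_{k+1}:

  H_0: rank C_0 − rank ∂_1 = 7 − 6 = 1, and the invariant factors of ∂_1 are all 1, so H_0 ≅ Z.
  H_1: rank ker ∂_1 − rank ∂_2 = (21 − 6) − 13 = 2, and the invariant factors of ∂_2 are all 1, so H_1 ≅ Z^2.
  H_2: rank ker ∂_2 − rank ∂_3 = (14 − 13) − 0 = 1, and there is no ∂_3, so H_2 ≅ Z.

As a check, the Euler characteristic is 7 − 21 + 14 = 0, which agrees with 1 − 2 + 1 = 0.
(K is a triangulation of the torus T^2.)

H_0 = Z,  H_1 = Z^2,  H_2 = Z.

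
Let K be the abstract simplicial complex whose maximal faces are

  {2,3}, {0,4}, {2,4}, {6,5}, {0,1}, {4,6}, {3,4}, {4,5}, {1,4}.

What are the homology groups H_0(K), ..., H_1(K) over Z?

H_0 = Z,  H_1 = Z^3.

Fix the vertex order 0 < 1 < 2 < 3 < 4 < 5 < 6 and write every simplex with vertices in increasing order. Then dim K = 1 and the simplices of K are:

  0-simplices (7): [0], [1], [2], [3], [4], [5], [6]
  1-simplices (9): [0,1], [0,4], [1,4], [2,3], [2,4], [3,4], [4,5], [4,6], [5,6]

Hence C_0 ≅ Z^7, C_1 ≅ Z^9.

The boundary map ∂_1: C_1 → C_0 is given by ∂[p,q] = [q] − [p].
The resulting 7×9 matrix has rank 6, and its Smith normal form has invariant factors (1,1,1,1,1,1).

From H_k ≅ ker(∂_k) / im(∂_{k+1}) we obtain:

  H_0: rank C_0 − rank ∂_1 = 7 − 6 = 1, and the invariant factors of ∂_1 are all 1, so H_0 = Z.
  H_1: rank ker ∂_1 − rank ∂_2 = (9 − 6) − 0 = 3, and there is no ∂_2, so H_1 = Z^3.

As a check, the Euler characteristic is 7 − 9 = -2, which agrees with 1 − 3 = -2.
(K is a triangulation of a wedge of 3 circles.)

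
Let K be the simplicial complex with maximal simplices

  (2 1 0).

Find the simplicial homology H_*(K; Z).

H_0 = Z,  H_1 = 0,  H_2 = 0.

Fix the vertex order 0 < 1 < 2 and write every simplex with vertices in increasing order. Then dim K = 2 and the simplices of K are:

  0-simplices (3): [0], [1], [2]
  1-simplices (3): [0,1], [0,2], [1,2]
  2-simplices (1): [0,1,2]

so the chain groups are C_0 ≅ Z^3, C_1 ≅ Z^3, C_2 ≅ Z^1.

Boundary ∂_1: C_1 → C_0 maps an edge to its endpoints' difference, ∂[p,q] = q − p.
The 3×3 boundary matrix has rank 2 and Smith normal form diag(1,1).

Boundary ∂_2: C_2 → C_1 maps a triangle to the signed sum of its edges. For instance
  ∂[0,1,2] = [1,2] − [0,2] + [0,1].
This gives a 3×1 integer matrix of rank 1; reducing to Smith normal form yields diagonal entries (1).

Now H_k = ker ∂_k / im ∂_{k+1}, so:

  H_0: rank C_0 − rank ∂_1 = 3 − 2 = 1, and the invariant factors of ∂_1 are all 1, so H_0 ≅ Z.
  H_1: rank ker ∂_1 − rank ∂_2 = (3 − 2) − 1 = 0, and the invariant factors of ∂_2 are all 1, so H_1 ≅ 0.
  H_2: rank ker ∂_2 − rank ∂_3 = (1 − 1) − 0 = 0, and there is no ∂_3, so H_2 ≅ 0.

As a check, the Euler characteristic is 3 − 3 + 1 = 1, which agrees with 1 − 0 + 0 = 1.
(K is a triangulation of the 2-simplex.)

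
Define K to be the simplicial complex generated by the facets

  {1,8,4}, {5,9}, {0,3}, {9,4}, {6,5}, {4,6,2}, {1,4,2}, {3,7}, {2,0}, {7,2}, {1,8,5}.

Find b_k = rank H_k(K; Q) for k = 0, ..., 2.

b_0 = 1, b_1 = 3, b_2 = 0.

We work with the vertex ordering 0 < 1 < 2 < 3 < 4 < 5 < 6 < 7 < 8 < 9. The simplices of K, each written with vertices in increasing order, are:

  0-simplices (10): [0], [1], [2], [3], [4], [5], [6], [7], [8], [9]
  1-simplices (16): [0,2], [0,3], [1,2], [1,4], [1,5], [1,8], [2,4], [2,6], [2,7], [3,7], [4,6], [4,8], [4,9], [5,6], [5,8], [5,9]
  2-simplices (4): [1,2,4], [1,4,8], [1,5,8], [2,4,6]

Hence C_0 ≅ Z^10, C_1 ≅ Z^16, C_2 ≅ Z^4.

Boundary ∂_1: C_1 → C_0 maps an edge to its endpoints' difference, ∂[p,q] = q − p.
The 10×16 boundary matrix has rank 9 and Smith normal form diag(1,1,1,1,1,1,1,1,1).

Boundary ∂_2: C_2 → C_1 sends each 2-simplex [p,q,r] to [q,r] − [p,r] + [p,q]. For instance
  ∂[2,4,6] = [4,6] − [2,6] + [2,4],
  ∂[1,5,8] = [5,8] − [1,8] + [1,5].
The resulting 16×4 matrix has rank 4, and its Smith normal form has invariant factors (1,1,1,1).

Computing H_k = (kernel of ∂_k) / (image of ∂_{k+1}):

  H_0: rank C_0 − rank ∂_1 = 10 − 9 = 1, and the invariant factors of ∂_1 are all 1, so H_0 ≅ Z.
  H_1: rank ker ∂_1 − rank ∂_2 = (16 − 9) − 4 = 3, and the invariant factors of ∂_2 are all 1, so H_1 ≅ Z^3.
  H_2: rank ker ∂_2 − rank ∂_3 = (4 − 4) − 0 = 0, and there is no ∂_3, so H_2 ≅ 0.

Hence the Betti numbers are b_0 = 1, b_1 = 3, b_2 = 0.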